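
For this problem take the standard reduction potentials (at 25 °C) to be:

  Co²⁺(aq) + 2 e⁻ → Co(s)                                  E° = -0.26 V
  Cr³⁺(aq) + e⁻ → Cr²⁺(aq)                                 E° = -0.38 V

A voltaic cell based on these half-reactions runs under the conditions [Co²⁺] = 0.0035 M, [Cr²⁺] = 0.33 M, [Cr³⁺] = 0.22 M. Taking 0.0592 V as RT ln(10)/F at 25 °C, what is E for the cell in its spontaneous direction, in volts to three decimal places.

Co²⁺/Co is the cathode (higher E°), Cr³⁺/Cr²⁺ the anode: E°cell = -0.26 − (-0.38) = +0.12 V, n = 2.
Overall: Co²⁺(aq) + 2 Cr²⁺(aq) → Co(s) + 2 Cr³⁺(aq)
Q = [Cr³⁺]^2 / ([Co²⁺]·[Cr²⁺]^2); log Q = 2.104.
E = E° − (0.0592/n) log Q = +0.12 − (0.0592/2)(2.104) = +0.058 V.

+0.058 V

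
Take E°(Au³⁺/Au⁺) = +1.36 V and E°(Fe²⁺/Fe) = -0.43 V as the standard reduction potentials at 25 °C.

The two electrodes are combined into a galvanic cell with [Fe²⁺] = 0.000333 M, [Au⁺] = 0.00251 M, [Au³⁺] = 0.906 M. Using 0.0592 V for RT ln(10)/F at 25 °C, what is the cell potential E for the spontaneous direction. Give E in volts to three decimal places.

Au³⁺/Au⁺ is the cathode (higher E°), Fe²⁺/Fe the anode: E°cell = +1.36 − (-0.43) = +1.79 V, n = 2.
Overall: Au³⁺(aq) + Fe(s) → Au⁺(aq) + Fe²⁺(aq)
Q = [Au⁺]·[Fe²⁺] / ([Au³⁺]); log Q = -6.035.
E = E° − (0.0592/n) log Q = +1.79 − (0.0592/2)(-6.035) = +1.969 V.

+1.969 V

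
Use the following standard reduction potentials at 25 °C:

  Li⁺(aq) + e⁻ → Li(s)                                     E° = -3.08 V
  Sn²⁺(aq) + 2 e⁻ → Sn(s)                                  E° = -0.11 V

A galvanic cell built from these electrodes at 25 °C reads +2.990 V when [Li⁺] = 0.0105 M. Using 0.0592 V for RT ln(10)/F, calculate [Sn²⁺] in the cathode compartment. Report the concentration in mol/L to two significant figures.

Sn²⁺/Sn is the cathode, Li⁺/Li the anode: E°cell = +2.97 V, n = 2.
Overall reaction: Sn²⁺(aq) + 2 Li(s) → Sn(s) + 2 Li⁺(aq); Q = [Li⁺]^2/[Sn²⁺]^1.
From E = E° − (0.0592/n) log Q: log Q = (E° − E)·n/0.0592 = (+2.97 − (+2.990))·2/0.0592 = -0.6757.
So 1·log[Sn²⁺] = 2·log(0.0105) − log Q = -3.9576 − (-0.6757) = -3.2819; [Sn²⁺] = 10^(-3.2819) ≈ 0.00052 M.

0.00052 M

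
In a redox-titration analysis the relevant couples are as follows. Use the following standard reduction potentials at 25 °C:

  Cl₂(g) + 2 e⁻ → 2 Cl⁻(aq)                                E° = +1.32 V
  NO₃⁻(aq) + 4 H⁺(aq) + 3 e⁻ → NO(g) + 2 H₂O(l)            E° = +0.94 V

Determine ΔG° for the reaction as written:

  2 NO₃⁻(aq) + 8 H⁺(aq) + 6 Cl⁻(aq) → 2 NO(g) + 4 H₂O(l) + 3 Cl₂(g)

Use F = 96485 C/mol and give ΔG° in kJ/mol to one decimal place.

As written, NO₃⁻/NO is reduced (cathode) and Cl₂/Cl⁻ is oxidised (anode), so E°cell = (+0.94) − (+1.32) = -0.38 V.
Balancing electrons gives n = 6.
ΔG° = −nFE° = −(6)(96485)(-0.38) = 219,986 J = +220.0 kJ/mol.

+220.0 kJ/mol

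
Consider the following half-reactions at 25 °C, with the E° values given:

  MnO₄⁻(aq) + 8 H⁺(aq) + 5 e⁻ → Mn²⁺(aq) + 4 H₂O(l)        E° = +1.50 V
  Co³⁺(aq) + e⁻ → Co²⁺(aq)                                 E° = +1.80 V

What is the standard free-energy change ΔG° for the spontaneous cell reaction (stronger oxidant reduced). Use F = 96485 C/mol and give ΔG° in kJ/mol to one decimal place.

Co³⁺/Co²⁺ (E° = +1.80 V) is the cathode; MnO₄⁻/Mn²⁺ (E° = +1.50 V) is the anode, so E°cell = +0.30 V.
Balancing electrons gives n = 5 (lcm of 1 and 5).
ΔG° = −nFE° = −(5)(96485)(+0.30) = -144,728 J = -144.7 kJ/mol.

-144.7 kJ/mol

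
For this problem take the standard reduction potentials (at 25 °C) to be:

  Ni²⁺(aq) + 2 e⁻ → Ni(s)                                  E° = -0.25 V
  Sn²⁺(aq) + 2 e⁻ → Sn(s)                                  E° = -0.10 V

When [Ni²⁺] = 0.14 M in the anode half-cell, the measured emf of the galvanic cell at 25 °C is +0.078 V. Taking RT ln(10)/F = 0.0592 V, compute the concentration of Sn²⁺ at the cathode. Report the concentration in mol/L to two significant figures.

0.00052 M

Sn²⁺/Sn is the cathode, Ni²⁺/Ni the anode: E°cell = +0.15 V, n = 2.
Overall reaction: Sn²⁺(aq) + Ni(s) → Sn(s) + Ni²⁺(aq); Q = [Ni²⁺]^1/[Sn²⁺]^1.
From E = E° − (0.0592/n) log Q: log Q = (E° − E)·n/0.0592 = (+0.15 − (+0.078))·2/0.0592 = 2.4324.
So 1·log[Sn²⁺] = 1·log(0.14) − log Q = -0.8539 − (2.4324) = -3.2863; [Sn²⁺] = 10^(-3.2863) ≈ 0.00052 M.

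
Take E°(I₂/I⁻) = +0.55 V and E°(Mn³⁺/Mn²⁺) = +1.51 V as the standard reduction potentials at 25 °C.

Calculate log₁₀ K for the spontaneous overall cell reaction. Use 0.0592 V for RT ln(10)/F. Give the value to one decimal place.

Cathode: Mn³⁺/Mn²⁺; anode: I₂/I⁻. E°cell = +0.96 V, n = 2.
log K = nE°cell / 0.0592 = (2)(+0.96) / 0.0592 = 32.4.

32.4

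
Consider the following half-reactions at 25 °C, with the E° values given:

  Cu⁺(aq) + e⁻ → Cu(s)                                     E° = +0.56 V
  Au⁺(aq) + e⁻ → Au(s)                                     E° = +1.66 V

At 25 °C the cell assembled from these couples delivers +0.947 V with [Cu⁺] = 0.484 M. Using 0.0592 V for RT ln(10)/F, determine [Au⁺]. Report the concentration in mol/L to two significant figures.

Au⁺/Au is the cathode, Cu⁺/Cu the anode: E°cell = +1.10 V, n = 1.
Overall reaction: Au⁺(aq) + Cu(s) → Au(s) + Cu⁺(aq); Q = [Cu⁺]^1/[Au⁺]^1.
From E = E° − (0.0592/n) log Q: log Q = (E° − E)·n/0.0592 = (+1.10 − (+0.947))·1/0.0592 = 2.5845.
So 1·log[Au⁺] = 1·log(0.484) − log Q = -0.3152 − (2.5845) = -2.8997; [Au⁺] = 10^(-2.8997) ≈ 0.0013 M.

0.0013 M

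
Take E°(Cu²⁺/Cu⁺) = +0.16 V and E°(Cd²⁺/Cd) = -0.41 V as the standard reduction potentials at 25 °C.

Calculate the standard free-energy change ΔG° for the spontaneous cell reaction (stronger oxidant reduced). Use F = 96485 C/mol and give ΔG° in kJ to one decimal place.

Cu²⁺/Cu⁺ (E° = +0.16 V) is the cathode; Cd²⁺/Cd (E° = -0.41 V) is the anode, so E°cell = +0.57 V.
Balancing electrons gives n = 2 (lcm of 1 and 2).
ΔG° = −nFE° = −(2)(96485)(+0.57) = -109,993 J = -110.0 kJ.

-110.0 kJ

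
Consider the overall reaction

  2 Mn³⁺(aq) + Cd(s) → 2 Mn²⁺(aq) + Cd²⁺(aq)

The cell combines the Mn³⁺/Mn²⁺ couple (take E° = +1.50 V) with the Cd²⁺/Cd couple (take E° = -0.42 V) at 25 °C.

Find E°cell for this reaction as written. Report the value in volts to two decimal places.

The Mn³⁺/Mn²⁺ couple has the higher reduction potential, so it is the cathode; Cd²⁺/Cd is oxidised at the anode.
E°cell = E°(cathode) − E°(anode) = (+1.50) − (-0.42) = +1.92 V.
Since E°cell > 0, the reaction is spontaneous under standard conditions.

+1.92 V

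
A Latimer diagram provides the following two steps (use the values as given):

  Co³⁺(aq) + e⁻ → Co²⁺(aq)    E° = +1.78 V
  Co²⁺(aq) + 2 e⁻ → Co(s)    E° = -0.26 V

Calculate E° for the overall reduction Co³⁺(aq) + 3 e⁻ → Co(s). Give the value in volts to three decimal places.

Since ΔG° = −nFE° is additive over sequential reductions, n₃E°₃ = n₁E°₁ + n₂E°₂.
E°₃ = (1×+1.78 + 2×-0.26) / 3 = (+1.260) / 3 = +0.420 V.
Simply averaging or adding the two E° values would be wrong; the electron-weighted sum is required.

+0.420 V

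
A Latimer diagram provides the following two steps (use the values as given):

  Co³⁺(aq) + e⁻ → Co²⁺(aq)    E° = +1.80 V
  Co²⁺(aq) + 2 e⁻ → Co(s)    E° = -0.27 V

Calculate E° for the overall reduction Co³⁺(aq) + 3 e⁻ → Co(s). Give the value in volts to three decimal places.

Adding the free-energy changes (−nFE°) of the two steps gives −n₃FE°₃ = −n₁FE°₁ − n₂FE°₂.
E°₃ = (1×+1.80 + 2×-0.27) / 3 = (+1.260) / 3 = +0.420 V.

+0.420 V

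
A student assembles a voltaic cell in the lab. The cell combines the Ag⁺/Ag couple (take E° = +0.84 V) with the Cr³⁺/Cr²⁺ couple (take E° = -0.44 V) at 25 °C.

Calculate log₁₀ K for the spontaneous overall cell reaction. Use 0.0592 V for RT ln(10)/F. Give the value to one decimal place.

21.6

Cathode: Ag⁺/Ag; anode: Cr³⁺/Cr²⁺. E°cell = +1.28 V, n = 1.
log K = nE°cell / 0.0592 = (1)(+1.28) / 0.0592 = 21.6.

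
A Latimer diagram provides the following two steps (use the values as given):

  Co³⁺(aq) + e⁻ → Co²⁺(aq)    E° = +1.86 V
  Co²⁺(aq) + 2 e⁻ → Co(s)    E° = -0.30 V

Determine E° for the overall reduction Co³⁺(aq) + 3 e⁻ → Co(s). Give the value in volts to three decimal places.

+0.420 V

Since ΔG° = −nFE° is additive over sequential reductions, n₃E°₃ = n₁E°₁ + n₂E°₂.
E°₃ = (1×+1.86 + 2×-0.30) / 3 = (+1.260) / 3 = +0.420 V.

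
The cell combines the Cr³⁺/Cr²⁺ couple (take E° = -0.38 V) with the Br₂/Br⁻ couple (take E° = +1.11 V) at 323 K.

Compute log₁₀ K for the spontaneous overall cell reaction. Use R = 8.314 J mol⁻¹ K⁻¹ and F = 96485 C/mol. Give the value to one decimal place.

46.5

Cathode: Br₂/Br⁻; anode: Cr³⁺/Cr²⁺. E°cell = (+1.11) − (-0.38) = +1.49 V, with n = 2.
ΔG° = −nFE° = −RT ln K, so ln K = nFE°/(RT) = (2)(96485)(+1.49) / ((8.314)(323)) = 107.069.
log₁₀ K = 107.069 / ln 10 = 46.5.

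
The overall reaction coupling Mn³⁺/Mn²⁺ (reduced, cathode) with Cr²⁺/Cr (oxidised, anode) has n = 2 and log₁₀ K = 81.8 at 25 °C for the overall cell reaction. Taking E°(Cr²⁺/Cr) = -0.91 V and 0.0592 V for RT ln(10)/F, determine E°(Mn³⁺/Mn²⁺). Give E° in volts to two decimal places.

+1.51 V

E°cell = (0.0592/n)·log K = (0.0592/2)(81.8) = +2.421 V.
Since Mn³⁺/Mn²⁺ is the cathode and Cr²⁺/Cr the anode, E°cell = E°(Mn³⁺/Mn²⁺) − E°(Cr²⁺/Cr).
So E°(Mn³⁺/Mn²⁺) = E°cell + E°(Cr²⁺/Cr) = +2.421 + (-0.91) = +1.51 V.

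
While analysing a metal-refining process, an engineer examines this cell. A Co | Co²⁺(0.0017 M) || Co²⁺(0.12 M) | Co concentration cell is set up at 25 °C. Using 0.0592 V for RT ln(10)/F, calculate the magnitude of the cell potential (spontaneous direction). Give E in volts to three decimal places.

+0.055 V

For a concentration cell E°cell = 0. The 0.12 M side is the cathode (reduction is favoured where [Co²⁺] is higher).
With n = 2, E = −(0.0592/2) log([Co²⁺]ₐₙ/[Co²⁺]꜀ₐₜ) = −(0.0592/2) log(0.0017/0.12) = −(0.0592/2)(-1.849) = +0.055 V.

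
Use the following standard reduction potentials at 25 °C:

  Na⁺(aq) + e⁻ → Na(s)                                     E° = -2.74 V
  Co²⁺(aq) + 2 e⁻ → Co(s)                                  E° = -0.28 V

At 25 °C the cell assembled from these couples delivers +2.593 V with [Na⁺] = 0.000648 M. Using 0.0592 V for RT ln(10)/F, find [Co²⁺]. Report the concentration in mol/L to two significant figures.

Co²⁺/Co is the cathode, Na⁺/Na the anode: E°cell = +2.46 V, n = 2.
Overall reaction: Co²⁺(aq) + 2 Na(s) → Co(s) + 2 Na⁺(aq); Q = [Na⁺]^2/[Co²⁺]^1.
From E = E° − (0.0592/n) log Q: log Q = (E° − E)·n/0.0592 = (+2.46 − (+2.593))·2/0.0592 = -4.4932.
So 1·log[Co²⁺] = 2·log(0.000648) − log Q = -6.3768 − (-4.4932) = -1.8836; [Co²⁺] = 10^(-1.8836) ≈ 0.013 M.

0.013 M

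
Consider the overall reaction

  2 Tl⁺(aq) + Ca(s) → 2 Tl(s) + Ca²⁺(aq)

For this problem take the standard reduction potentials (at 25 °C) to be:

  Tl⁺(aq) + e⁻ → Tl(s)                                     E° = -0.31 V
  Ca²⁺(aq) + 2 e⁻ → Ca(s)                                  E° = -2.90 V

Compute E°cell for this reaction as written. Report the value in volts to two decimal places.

The Tl⁺/Tl couple has the higher reduction potential, so it is the cathode; Ca²⁺/Ca is oxidised at the anode.
E°cell = E°(cathode) − E°(anode) = (-0.31) − (-2.90) = +2.59 V.

+2.59 V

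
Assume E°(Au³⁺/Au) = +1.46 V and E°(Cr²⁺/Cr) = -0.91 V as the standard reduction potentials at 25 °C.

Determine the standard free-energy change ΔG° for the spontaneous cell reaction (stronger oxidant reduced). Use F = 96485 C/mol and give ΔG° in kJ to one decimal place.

-1372.0 kJ

Au³⁺/Au (E° = +1.46 V) is the cathode; Cr²⁺/Cr (E° = -0.91 V) is the anode, so E°cell = +2.37 V.
Balancing electrons gives n = 6 (lcm of 3 and 2).
ΔG° = −nFE° = −(6)(96485)(+2.37) = -1,372,017 J = -1372.0 kJ.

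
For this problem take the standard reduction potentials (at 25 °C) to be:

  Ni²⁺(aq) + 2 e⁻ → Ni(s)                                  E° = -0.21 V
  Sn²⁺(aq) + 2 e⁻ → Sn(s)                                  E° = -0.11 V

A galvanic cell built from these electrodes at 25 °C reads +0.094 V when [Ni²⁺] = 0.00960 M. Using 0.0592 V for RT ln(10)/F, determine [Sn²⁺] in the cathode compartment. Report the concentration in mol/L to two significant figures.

0.0060 M

Sn²⁺/Sn is the cathode, Ni²⁺/Ni the anode: E°cell = +0.10 V, n = 2.
Overall reaction: Sn²⁺(aq) + Ni(s) → Sn(s) + Ni²⁺(aq); Q = [Ni²⁺]^1/[Sn²⁺]^1.
From E = E° − (0.0592/n) log Q: log Q = (E° − E)·n/0.0592 = (+0.10 − (+0.094))·2/0.0592 = 0.2027.
So 1·log[Sn²⁺] = 1·log(0.0096) − log Q = -2.0177 − (0.2027) = -2.2204; [Sn²⁺] = 10^(-2.2204) ≈ 0.0060 M.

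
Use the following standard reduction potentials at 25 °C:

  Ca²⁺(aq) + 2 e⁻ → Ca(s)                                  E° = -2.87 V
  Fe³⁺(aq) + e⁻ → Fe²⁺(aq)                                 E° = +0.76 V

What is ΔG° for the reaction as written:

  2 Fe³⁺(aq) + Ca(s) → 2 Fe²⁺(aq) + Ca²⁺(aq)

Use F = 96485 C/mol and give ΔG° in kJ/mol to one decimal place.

As written, Fe³⁺/Fe²⁺ is reduced (cathode) and Ca²⁺/Ca is oxidised (anode), so E°cell = (+0.76) − (-2.87) = +3.63 V.
Balancing electrons gives n = 2.
ΔG° = −nFE° = −(2)(96485)(+3.63) = -700,481 J = -700.5 kJ/mol.

-700.5 kJ/mol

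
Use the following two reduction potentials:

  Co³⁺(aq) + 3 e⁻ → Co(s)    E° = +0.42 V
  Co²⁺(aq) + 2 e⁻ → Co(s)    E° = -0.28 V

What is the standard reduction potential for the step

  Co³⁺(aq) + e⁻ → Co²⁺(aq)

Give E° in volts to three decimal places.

Sequential free energies add, so n₃E°₃ = n₁E°₁ + n₂E°₂.
With n₃ = 3, and the known step contributing 2×(-0.28) V, the unknown satisfies 1·E° = 3×(+0.42) − 2×(-0.28) = +1.820.
E° = +1.820 / 1 = +1.820 V.

+1.820 V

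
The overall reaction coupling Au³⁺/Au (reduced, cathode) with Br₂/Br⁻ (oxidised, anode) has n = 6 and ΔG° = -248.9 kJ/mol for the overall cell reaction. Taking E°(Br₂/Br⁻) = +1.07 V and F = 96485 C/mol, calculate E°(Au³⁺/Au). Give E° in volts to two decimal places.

E°cell = −ΔG°/(nF) = −(-248.9×10³)/((6)(96485)) = +0.430 V.
Since Au³⁺/Au is the cathode and Br₂/Br⁻ the anode, E°cell = E°(Au³⁺/Au) − E°(Br₂/Br⁻).
So E°(Au³⁺/Au) = E°cell + E°(Br₂/Br⁻) = +0.430 + (+1.07) = +1.50 V.

+1.50 V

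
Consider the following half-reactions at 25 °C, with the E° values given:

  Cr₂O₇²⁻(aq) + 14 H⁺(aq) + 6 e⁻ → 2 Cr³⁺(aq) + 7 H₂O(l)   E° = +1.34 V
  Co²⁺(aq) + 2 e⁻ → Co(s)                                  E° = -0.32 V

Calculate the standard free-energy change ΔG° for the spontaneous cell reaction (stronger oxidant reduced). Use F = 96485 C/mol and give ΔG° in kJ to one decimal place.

-961.0 kJ

Cr₂O₇²⁻/Cr³⁺ (E° = +1.34 V) is the cathode; Co²⁺/Co (E° = -0.32 V) is the anode, so E°cell = +1.66 V.
Balancing electrons gives n = 6 (lcm of 6 and 2).
ΔG° = −nFE° = −(6)(96485)(+1.66) = -960,991 J = -961.0 kJ.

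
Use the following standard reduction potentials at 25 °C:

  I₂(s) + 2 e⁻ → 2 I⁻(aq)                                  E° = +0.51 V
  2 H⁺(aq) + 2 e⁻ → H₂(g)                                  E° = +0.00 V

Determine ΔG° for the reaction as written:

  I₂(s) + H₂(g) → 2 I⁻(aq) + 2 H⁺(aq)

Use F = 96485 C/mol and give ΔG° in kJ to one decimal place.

As written, I₂/I⁻ is reduced (cathode) and H⁺/H₂ is oxidised (anode), so E°cell = (+0.51) − (+0.00) = +0.51 V.
Balancing electrons gives n = 2.
ΔG° = −nFE° = −(2)(96485)(+0.51) = -98,415 J = -98.4 kJ.

-98.4 kJ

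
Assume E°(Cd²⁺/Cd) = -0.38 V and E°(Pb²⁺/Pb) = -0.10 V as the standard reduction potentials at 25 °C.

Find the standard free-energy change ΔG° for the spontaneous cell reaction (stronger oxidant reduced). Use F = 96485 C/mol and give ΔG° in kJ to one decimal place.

-54.0 kJ

Pb²⁺/Pb (E° = -0.10 V) is the cathode; Cd²⁺/Cd (E° = -0.38 V) is the anode, so E°cell = +0.28 V.
Balancing electrons gives n = 2 (lcm of 2 and 2).
ΔG° = −nFE° = −(2)(96485)(+0.28) = -54,032 J = -54.0 kJ.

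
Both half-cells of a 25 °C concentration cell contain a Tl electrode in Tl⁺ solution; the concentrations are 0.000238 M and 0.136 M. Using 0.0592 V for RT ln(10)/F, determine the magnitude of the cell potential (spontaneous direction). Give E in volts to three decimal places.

For a concentration cell E°cell = 0. The 0.136 M side is the cathode (reduction is favoured where [Tl⁺] is higher).
With n = 1, E = −(0.0592/1) log([Tl⁺]ₐₙ/[Tl⁺]꜀ₐₜ) = −(0.0592/1) log(0.000238/0.136) = −(0.0592/1)(-2.757) = +0.163 V.

+0.163 V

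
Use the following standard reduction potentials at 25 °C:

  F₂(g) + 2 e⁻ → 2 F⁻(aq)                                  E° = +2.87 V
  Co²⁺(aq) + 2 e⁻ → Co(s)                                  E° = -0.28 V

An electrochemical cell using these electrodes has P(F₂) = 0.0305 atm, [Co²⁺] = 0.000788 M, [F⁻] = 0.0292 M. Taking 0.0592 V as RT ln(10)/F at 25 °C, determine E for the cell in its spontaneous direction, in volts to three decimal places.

+3.288 V

F₂/F⁻ is the cathode (higher E°), Co²⁺/Co the anode: E°cell = +2.87 − (-0.28) = +3.15 V, n = 2.
Overall: F₂(g) + Co(s) → 2 F⁻(aq) + Co²⁺(aq)
Q = [F⁻]^2·[Co²⁺] / (P(F₂)); log Q = -4.657.
E = E° − (0.0592/n) log Q = +3.15 − (0.0592/2)(-4.657) = +3.288 V.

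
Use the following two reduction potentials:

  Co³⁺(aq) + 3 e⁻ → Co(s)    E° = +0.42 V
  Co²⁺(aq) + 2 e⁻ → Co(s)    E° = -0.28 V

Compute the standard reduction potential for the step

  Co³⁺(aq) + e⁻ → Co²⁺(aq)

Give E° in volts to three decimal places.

+1.820 V

Sequential free energies add, so n₃E°₃ = n₁E°₁ + n₂E°₂.
With n₃ = 3, and the known step contributing 2×(-0.28) V, the unknown satisfies 1·E° = 3×(+0.42) − 2×(-0.28) = +1.820.
E° = +1.820 / 1 = +1.820 V.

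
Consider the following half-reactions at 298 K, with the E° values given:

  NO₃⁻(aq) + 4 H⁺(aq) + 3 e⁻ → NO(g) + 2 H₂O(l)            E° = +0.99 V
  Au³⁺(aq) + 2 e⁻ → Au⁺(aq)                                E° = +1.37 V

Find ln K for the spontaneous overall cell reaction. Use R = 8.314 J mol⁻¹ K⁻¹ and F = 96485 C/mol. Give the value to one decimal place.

88.8

Cathode: Au³⁺/Au⁺; anode: NO₃⁻/NO. E°cell = (+1.37) − (+0.99) = +0.38 V, with n = 6.
ΔG° = −nFE° = −RT ln K, so ln K = nFE°/(RT) = (6)(96485)(+0.38) / ((8.314)(298)) = 88.791.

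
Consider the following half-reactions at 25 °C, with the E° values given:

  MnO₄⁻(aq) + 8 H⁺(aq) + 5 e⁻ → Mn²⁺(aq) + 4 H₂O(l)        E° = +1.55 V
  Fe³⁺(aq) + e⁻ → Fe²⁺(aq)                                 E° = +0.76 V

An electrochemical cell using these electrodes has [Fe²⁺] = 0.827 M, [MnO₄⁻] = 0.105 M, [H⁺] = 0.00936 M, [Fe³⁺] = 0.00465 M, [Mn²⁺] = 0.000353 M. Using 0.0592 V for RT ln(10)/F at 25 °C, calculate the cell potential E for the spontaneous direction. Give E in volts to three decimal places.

MnO₄⁻/Mn²⁺ is the cathode (higher E°), Fe³⁺/Fe²⁺ the anode: E°cell = +1.55 − (+0.76) = +0.79 V, n = 5.
Overall: MnO₄⁻(aq) + 8 H⁺(aq) + 5 Fe²⁺(aq) → Mn²⁺(aq) + 4 H₂O(l) + 5 Fe³⁺(aq)
Q = [Mn²⁺]·[Fe³⁺]^5 / ([MnO₄⁻]·[H⁺]^8·[Fe²⁺]^5); log Q = 2.506.
E = E° − (0.0592/n) log Q = +0.79 − (0.0592/5)(2.506) = +0.760 V.

+0.760 V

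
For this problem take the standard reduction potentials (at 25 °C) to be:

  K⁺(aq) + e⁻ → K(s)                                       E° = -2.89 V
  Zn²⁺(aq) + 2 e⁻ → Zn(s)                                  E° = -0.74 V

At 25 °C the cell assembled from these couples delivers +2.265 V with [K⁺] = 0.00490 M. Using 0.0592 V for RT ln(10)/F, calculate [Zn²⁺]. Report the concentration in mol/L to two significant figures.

0.18 M

Zn²⁺/Zn is the cathode, K⁺/K the anode: E°cell = +2.15 V, n = 2.
Overall reaction: Zn²⁺(aq) + 2 K(s) → Zn(s) + 2 K⁺(aq); Q = [K⁺]^2/[Zn²⁺]^1.
From E = E° − (0.0592/n) log Q: log Q = (E° − E)·n/0.0592 = (+2.15 − (+2.265))·2/0.0592 = -3.8851.
So 1·log[Zn²⁺] = 2·log(0.0049) − log Q = -4.6196 − (-3.8851) = -0.7345; [Zn²⁺] = 10^(-0.7345) ≈ 0.18 M.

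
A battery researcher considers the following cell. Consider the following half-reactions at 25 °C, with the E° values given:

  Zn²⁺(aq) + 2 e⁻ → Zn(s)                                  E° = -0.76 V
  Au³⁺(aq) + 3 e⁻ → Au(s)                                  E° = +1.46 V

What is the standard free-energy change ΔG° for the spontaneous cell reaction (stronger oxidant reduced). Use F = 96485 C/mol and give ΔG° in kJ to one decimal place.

-1285.2 kJ

Au³⁺/Au (E° = +1.46 V) is the cathode; Zn²⁺/Zn (E° = -0.76 V) is the anode, so E°cell = +2.22 V.
Balancing electrons gives n = 6 (lcm of 3 and 2).
ΔG° = −nFE° = −(6)(96485)(+2.22) = -1,285,180 J = -1285.2 kJ.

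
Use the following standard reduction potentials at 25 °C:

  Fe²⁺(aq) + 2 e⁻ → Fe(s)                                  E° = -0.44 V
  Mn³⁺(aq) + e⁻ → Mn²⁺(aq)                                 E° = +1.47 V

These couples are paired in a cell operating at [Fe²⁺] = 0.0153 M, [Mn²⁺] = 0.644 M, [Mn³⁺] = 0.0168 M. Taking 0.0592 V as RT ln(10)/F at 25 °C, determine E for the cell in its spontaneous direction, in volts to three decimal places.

+1.870 V

Mn³⁺/Mn²⁺ is the cathode (higher E°), Fe²⁺/Fe the anode: E°cell = +1.47 − (-0.44) = +1.91 V, n = 2.
Overall: 2 Mn³⁺(aq) + Fe(s) → 2 Mn²⁺(aq) + Fe²⁺(aq)
Q = [Mn²⁺]^2·[Fe²⁺] / ([Mn³⁺]^2); log Q = 1.352.
E = E° − (0.0592/n) log Q = +1.91 − (0.0592/2)(1.352) = +1.870 V.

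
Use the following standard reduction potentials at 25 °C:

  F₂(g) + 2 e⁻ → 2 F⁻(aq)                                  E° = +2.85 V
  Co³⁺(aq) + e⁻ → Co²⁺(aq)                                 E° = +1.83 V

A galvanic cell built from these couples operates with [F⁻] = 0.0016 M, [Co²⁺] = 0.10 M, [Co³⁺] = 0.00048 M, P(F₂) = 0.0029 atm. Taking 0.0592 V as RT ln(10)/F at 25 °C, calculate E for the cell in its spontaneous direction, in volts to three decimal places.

+1.248 V

F₂/F⁻ is the cathode (higher E°), Co³⁺/Co²⁺ the anode: E°cell = +2.85 − (+1.83) = +1.02 V, n = 2.
Overall: F₂(g) + 2 Co²⁺(aq) → 2 F⁻(aq) + 2 Co³⁺(aq)
Q = [F⁻]^2·[Co³⁺]^2 / (P(F₂)·[Co²⁺]^2); log Q = -7.692.
E = E° − (0.0592/n) log Q = +1.02 − (0.0592/2)(-7.692) = +1.248 V.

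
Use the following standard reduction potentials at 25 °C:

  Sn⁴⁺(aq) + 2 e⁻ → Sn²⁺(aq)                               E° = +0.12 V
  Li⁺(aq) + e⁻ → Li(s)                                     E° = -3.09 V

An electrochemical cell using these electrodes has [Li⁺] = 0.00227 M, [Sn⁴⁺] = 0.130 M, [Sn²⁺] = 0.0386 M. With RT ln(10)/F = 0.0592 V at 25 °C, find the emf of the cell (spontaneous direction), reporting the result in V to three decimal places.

Sn⁴⁺/Sn²⁺ is the cathode (higher E°), Li⁺/Li the anode: E°cell = +0.12 − (-3.09) = +3.21 V, n = 2.
Overall: Sn⁴⁺(aq) + 2 Li(s) → Sn²⁺(aq) + 2 Li⁺(aq)
Q = [Sn²⁺]·[Li⁺]^2 / ([Sn⁴⁺]); log Q = -5.815.
E = E° − (0.0592/n) log Q = +3.21 − (0.0592/2)(-5.815) = +3.382 V.

+3.382 V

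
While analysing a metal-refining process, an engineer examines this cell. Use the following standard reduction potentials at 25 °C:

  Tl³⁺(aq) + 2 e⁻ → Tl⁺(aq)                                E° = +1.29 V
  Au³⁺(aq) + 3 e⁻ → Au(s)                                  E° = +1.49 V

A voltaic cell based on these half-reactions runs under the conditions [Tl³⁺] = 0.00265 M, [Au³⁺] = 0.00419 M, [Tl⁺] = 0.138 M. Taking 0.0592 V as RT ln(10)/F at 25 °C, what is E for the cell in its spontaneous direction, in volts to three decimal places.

+0.204 V

Au³⁺/Au is the cathode (higher E°), Tl³⁺/Tl⁺ the anode: E°cell = +1.49 − (+1.29) = +0.20 V, n = 6.
Overall: 2 Au³⁺(aq) + 3 Tl⁺(aq) → 2 Au(s) + 3 Tl³⁺(aq)
Q = [Tl³⁺]^3 / ([Au³⁺]^2·[Tl⁺]^3); log Q = -0.394.
E = E° − (0.0592/n) log Q = +0.20 − (0.0592/6)(-0.394) = +0.204 V.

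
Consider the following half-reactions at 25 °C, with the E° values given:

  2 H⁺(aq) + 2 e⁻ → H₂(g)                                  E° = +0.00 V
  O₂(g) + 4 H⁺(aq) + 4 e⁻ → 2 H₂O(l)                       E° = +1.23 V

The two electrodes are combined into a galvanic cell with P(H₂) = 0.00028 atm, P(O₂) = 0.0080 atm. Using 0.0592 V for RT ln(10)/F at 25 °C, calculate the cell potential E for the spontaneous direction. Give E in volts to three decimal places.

+1.094 V

O₂/H₂O is the cathode (higher E°), H⁺/H₂ the anode: E°cell = +1.23 − (+0.00) = +1.23 V, n = 4.
Overall: O₂(g) + 2 H₂(g) → 2 H₂O(l)
Q = 1 / (P(O₂)·P(H₂)^2); log Q = 9.203.
E = E° − (0.0592/n) log Q = +1.23 − (0.0592/4)(9.203) = +1.094 V.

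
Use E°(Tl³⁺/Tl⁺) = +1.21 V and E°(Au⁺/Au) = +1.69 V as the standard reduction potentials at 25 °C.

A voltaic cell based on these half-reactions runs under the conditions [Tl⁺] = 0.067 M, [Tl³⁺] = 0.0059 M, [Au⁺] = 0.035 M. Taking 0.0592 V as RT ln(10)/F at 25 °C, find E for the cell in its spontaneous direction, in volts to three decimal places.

Au⁺/Au is the cathode (higher E°), Tl³⁺/Tl⁺ the anode: E°cell = +1.69 − (+1.21) = +0.48 V, n = 2.
Overall: 2 Au⁺(aq) + Tl⁺(aq) → 2 Au(s) + Tl³⁺(aq)
Q = [Tl³⁺] / ([Au⁺]^2·[Tl⁺]); log Q = 1.857.
E = E° − (0.0592/n) log Q = +0.48 − (0.0592/2)(1.857) = +0.425 V.

+0.425 V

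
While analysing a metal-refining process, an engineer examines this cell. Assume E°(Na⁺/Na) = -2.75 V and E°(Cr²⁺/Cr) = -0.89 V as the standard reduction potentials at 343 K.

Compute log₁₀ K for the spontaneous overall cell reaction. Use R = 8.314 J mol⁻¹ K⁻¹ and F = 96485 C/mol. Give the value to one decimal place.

Cathode: Cr²⁺/Cr; anode: Na⁺/Na. E°cell = (-0.89) − (-2.75) = +1.86 V, with n = 2.
ΔG° = −nFE° = −RT ln K, so ln K = nFE°/(RT) = (2)(96485)(+1.86) / ((8.314)(343)) = 125.863.
log₁₀ K = 125.863 / ln 10 = 54.7.

54.7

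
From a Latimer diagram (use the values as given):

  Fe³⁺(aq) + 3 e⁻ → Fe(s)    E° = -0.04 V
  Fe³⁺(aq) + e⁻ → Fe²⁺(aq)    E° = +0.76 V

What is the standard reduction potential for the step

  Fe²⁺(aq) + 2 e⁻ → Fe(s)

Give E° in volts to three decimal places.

-0.440 V

Sequential free energies add, so n₃E°₃ = n₁E°₁ + n₂E°₂.
With n₃ = 3, and the known step contributing 1×(+0.76) V, the unknown satisfies 2·E° = 3×(-0.04) − 1×(+0.76) = -0.880.
E° = -0.880 / 2 = -0.440 V.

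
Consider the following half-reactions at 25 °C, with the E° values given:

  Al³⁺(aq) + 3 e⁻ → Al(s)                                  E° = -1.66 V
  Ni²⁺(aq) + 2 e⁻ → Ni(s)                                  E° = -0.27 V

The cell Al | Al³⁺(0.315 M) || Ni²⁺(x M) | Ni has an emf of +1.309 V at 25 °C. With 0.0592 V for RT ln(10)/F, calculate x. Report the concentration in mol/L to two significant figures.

0.00085 M

Ni²⁺/Ni is the cathode, Al³⁺/Al the anode: E°cell = +1.39 V, n = 6.
Overall reaction: 3 Ni²⁺(aq) + 2 Al(s) → 3 Ni(s) + 2 Al³⁺(aq); Q = [Al³⁺]^2/[Ni²⁺]^3.
From E = E° − (0.0592/n) log Q: log Q = (E° − E)·n/0.0592 = (+1.39 − (+1.309))·6/0.0592 = 8.2095.
So 3·log[Ni²⁺] = 2·log(0.315) − log Q = -1.0034 − (8.2095) = -9.2129; log[Ni²⁺] = -9.2129 / 3 = -3.0710; [Ni²⁺] = 10^(-3.0710) ≈ 0.00085 M.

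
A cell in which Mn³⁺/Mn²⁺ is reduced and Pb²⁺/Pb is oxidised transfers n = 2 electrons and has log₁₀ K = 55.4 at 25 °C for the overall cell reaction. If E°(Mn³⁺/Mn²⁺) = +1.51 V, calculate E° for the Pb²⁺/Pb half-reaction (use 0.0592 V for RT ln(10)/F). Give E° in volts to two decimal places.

-0.13 V

E°cell = (0.0592/n)·log K = (0.0592/2)(55.4) = +1.640 V.
Since Mn³⁺/Mn²⁺ is the cathode and Pb²⁺/Pb the anode, E°cell = E°(Mn³⁺/Mn²⁺) − E°(Pb²⁺/Pb).
So E°(Pb²⁺/Pb) = E°(Mn³⁺/Mn²⁺) − E°cell = (+1.51) − (+1.640) = -0.13 V.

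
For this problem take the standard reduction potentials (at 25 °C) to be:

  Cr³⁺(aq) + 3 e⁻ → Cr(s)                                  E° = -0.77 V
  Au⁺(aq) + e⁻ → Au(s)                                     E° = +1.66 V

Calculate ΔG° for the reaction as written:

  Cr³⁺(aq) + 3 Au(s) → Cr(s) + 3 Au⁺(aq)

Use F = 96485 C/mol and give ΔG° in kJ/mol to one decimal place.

As written, Cr³⁺/Cr is reduced (cathode) and Au⁺/Au is oxidised (anode), so E°cell = (-0.77) − (+1.66) = -2.43 V.
Balancing electrons gives n = 3.
ΔG° = −nFE° = −(3)(96485)(-2.43) = 703,376 J = +703.4 kJ/mol.

+703.4 kJ/mol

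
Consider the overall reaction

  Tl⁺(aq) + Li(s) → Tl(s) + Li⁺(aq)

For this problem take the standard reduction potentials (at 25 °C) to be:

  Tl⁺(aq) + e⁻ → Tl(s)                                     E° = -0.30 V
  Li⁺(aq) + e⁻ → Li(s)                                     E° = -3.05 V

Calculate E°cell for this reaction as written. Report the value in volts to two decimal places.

The Tl⁺/Tl couple has the higher reduction potential, so it is the cathode; Li⁺/Li is oxidised at the anode.
E°cell = E°(cathode) − E°(anode) = (-0.30) − (-3.05) = +2.75 V.
Since E°cell > 0, the reaction is spontaneous under standard conditions.

+2.75 V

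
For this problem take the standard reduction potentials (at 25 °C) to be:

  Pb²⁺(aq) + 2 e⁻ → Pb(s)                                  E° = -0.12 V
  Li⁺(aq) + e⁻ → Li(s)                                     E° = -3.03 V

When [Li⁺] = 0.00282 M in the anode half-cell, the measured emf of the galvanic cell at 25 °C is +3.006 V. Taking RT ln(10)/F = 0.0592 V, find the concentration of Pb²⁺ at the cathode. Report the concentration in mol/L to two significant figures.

0.014 M

Pb²⁺/Pb is the cathode, Li⁺/Li the anode: E°cell = +2.91 V, n = 2.
Overall reaction: Pb²⁺(aq) + 2 Li(s) → Pb(s) + 2 Li⁺(aq); Q = [Li⁺]^2/[Pb²⁺]^1.
From E = E° − (0.0592/n) log Q: log Q = (E° − E)·n/0.0592 = (+2.91 − (+3.006))·2/0.0592 = -3.2432.
So 1·log[Pb²⁺] = 2·log(0.00282) − log Q = -5.0995 − (-3.2432) = -1.8563; [Pb²⁺] = 10^(-1.8563) ≈ 0.014 M.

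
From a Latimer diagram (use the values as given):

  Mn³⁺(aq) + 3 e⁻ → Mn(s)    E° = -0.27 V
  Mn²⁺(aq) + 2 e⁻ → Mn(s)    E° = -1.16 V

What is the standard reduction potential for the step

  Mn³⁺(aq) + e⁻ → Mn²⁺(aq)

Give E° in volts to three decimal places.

+1.510 V

Sequential free energies add, so n₃E°₃ = n₁E°₁ + n₂E°₂.
With n₃ = 3, and the known step contributing 2×(-1.16) V, the unknown satisfies 1·E° = 3×(-0.27) − 2×(-1.16) = +1.510.
E° = +1.510 / 1 = +1.510 V.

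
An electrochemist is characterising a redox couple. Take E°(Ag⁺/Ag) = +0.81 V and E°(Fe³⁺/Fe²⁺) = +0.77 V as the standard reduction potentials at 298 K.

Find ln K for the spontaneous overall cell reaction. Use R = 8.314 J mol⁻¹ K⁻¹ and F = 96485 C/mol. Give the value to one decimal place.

1.6

Cathode: Ag⁺/Ag; anode: Fe³⁺/Fe²⁺. E°cell = (+0.81) − (+0.77) = +0.04 V, with n = 1.
ΔG° = −nFE° = −RT ln K, so ln K = nFE°/(RT) = (1)(96485)(+0.04) / ((8.314)(298)) = 1.558.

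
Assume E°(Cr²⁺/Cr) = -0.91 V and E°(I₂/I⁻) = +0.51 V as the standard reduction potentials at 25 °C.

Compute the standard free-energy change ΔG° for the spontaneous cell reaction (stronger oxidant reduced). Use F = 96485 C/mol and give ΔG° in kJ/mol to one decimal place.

I₂/I⁻ (E° = +0.51 V) is the cathode; Cr²⁺/Cr (E° = -0.91 V) is the anode, so E°cell = +1.42 V.
Balancing electrons gives n = 2 (lcm of 2 and 2).
ΔG° = −nFE° = −(2)(96485)(+1.42) = -274,017 J = -274.0 kJ/mol.

-274.0 kJ/mol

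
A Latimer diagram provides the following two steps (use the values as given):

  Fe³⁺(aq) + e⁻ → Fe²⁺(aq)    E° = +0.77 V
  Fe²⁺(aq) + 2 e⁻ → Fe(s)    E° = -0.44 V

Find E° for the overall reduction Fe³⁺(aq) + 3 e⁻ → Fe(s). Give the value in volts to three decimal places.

Standard free energies of sequential steps add: ΔG°₃ = ΔG°₁ + ΔG°₂, so n₃E°₃ = n₁E°₁ + n₂E°₂.
E°₃ = (1×+0.77 + 2×-0.44) / 3 = (-0.110) / 3 = -0.037 V.

-0.037 V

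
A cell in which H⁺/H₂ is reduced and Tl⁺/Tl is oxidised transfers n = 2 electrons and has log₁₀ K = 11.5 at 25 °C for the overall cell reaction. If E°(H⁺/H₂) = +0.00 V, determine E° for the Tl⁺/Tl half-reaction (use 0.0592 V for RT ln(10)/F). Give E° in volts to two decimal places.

E°cell = (0.0592/n)·log K = (0.0592/2)(11.5) = +0.340 V.
Since H⁺/H₂ is the cathode and Tl⁺/Tl the anode, E°cell = E°(H⁺/H₂) − E°(Tl⁺/Tl).
So E°(Tl⁺/Tl) = E°(H⁺/H₂) − E°cell = (+0.00) − (+0.340) = -0.34 V.

-0.34 V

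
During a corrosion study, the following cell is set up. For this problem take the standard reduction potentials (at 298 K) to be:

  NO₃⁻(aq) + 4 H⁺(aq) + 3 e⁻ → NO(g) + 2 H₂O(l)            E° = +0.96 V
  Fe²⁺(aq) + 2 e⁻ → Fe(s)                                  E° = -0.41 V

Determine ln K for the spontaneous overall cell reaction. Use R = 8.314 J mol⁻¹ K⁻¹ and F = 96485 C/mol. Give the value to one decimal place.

320.1

Cathode: NO₃⁻/NO; anode: Fe²⁺/Fe. E°cell = (+0.96) − (-0.41) = +1.37 V, with n = 6.
ΔG° = −nFE° = −RT ln K, so ln K = nFE°/(RT) = (6)(96485)(+1.37) / ((8.314)(298)) = 320.114.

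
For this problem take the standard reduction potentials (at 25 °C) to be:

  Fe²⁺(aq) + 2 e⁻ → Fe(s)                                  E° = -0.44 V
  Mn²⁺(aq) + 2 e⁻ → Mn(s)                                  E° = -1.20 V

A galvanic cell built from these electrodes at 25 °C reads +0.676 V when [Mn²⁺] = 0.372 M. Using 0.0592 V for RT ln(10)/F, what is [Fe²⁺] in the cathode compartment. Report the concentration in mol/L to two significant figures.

0.00054 M

Fe²⁺/Fe is the cathode, Mn²⁺/Mn the anode: E°cell = +0.76 V, n = 2.
Overall reaction: Fe²⁺(aq) + Mn(s) → Fe(s) + Mn²⁺(aq); Q = [Mn²⁺]^1/[Fe²⁺]^1.
From E = E° − (0.0592/n) log Q: log Q = (E° − E)·n/0.0592 = (+0.76 − (+0.676))·2/0.0592 = 2.8378.
So 1·log[Fe²⁺] = 1·log(0.372) − log Q = -0.4295 − (2.8378) = -3.2673; [Fe²⁺] = 10^(-3.2673) ≈ 0.00054 M.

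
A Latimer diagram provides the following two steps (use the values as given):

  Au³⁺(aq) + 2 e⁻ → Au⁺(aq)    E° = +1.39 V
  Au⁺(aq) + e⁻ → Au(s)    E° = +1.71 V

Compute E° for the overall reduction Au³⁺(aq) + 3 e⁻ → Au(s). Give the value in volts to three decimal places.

+1.497 V

Since ΔG° = −nFE° is additive over sequential reductions, n₃E°₃ = n₁E°₁ + n₂E°₂.
E°₃ = (2×+1.39 + 1×+1.71) / 3 = (+4.490) / 3 = +1.497 V.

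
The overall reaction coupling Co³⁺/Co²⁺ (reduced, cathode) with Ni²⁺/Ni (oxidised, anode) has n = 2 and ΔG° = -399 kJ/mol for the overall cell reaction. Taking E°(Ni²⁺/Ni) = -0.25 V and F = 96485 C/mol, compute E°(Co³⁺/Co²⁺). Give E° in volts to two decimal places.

E°cell = −ΔG°/(nF) = −(-399×10³)/((2)(96485)) = +2.068 V.
Since Co³⁺/Co²⁺ is the cathode and Ni²⁺/Ni the anode, E°cell = E°(Co³⁺/Co²⁺) − E°(Ni²⁺/Ni).
So E°(Co³⁺/Co²⁺) = E°cell + E°(Ni²⁺/Ni) = +2.068 + (-0.25) = +1.82 V.

+1.82 V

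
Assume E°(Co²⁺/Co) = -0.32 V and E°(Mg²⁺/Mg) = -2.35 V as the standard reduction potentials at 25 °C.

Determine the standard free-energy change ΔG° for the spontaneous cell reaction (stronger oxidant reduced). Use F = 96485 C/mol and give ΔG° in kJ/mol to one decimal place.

-391.7 kJ/mol

Co²⁺/Co (E° = -0.32 V) is the cathode; Mg²⁺/Mg (E° = -2.35 V) is the anode, so E°cell = +2.03 V.
Balancing electrons gives n = 2 (lcm of 2 and 2).
ΔG° = −nFE° = −(2)(96485)(+2.03) = -391,729 J = -391.7 kJ/mol.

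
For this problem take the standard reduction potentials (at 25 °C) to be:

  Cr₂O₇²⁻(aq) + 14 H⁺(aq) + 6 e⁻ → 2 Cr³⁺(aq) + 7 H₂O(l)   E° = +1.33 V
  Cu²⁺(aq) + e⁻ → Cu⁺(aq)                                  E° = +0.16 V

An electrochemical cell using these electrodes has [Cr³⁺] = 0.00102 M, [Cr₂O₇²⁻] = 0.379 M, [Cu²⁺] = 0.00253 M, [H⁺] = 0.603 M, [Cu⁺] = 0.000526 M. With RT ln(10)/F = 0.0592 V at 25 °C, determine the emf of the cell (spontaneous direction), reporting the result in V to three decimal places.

Cr₂O₇²⁻/Cr³⁺ is the cathode (higher E°), Cu²⁺/Cu⁺ the anode: E°cell = +1.33 − (+0.16) = +1.17 V, n = 6.
Overall: Cr₂O₇²⁻(aq) + 14 H⁺(aq) + 6 Cu⁺(aq) → 2 Cr³⁺(aq) + 7 H₂O(l) + 6 Cu²⁺(aq)
Q = [Cr³⁺]^2·[Cu²⁺]^6 / ([Cr₂O₇²⁻]·[H⁺]^14·[Cu⁺]^6); log Q = 1.607.
E = E° − (0.0592/n) log Q = +1.17 − (0.0592/6)(1.607) = +1.154 V.

+1.154 V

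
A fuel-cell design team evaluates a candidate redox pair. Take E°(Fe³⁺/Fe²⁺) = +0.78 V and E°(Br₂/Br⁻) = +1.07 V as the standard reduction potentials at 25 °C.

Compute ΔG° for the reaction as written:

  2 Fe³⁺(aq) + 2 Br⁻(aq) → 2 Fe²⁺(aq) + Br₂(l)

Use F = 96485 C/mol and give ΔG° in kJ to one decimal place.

+56.0 kJ

As written, Fe³⁺/Fe²⁺ is reduced (cathode) and Br₂/Br⁻ is oxidised (anode), so E°cell = (+0.78) − (+1.07) = -0.29 V.
Balancing electrons gives n = 2.
ΔG° = −nFE° = −(2)(96485)(-0.29) = 55,961 J = +56.0 kJ.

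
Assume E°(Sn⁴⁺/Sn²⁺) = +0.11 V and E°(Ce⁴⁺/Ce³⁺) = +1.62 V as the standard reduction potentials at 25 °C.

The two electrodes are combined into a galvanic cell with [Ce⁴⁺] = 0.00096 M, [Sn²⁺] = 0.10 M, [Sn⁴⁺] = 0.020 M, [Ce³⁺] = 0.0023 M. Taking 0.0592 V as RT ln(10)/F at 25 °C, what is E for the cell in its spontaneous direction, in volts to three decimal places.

+1.508 V

Ce⁴⁺/Ce³⁺ is the cathode (higher E°), Sn⁴⁺/Sn²⁺ the anode: E°cell = +1.62 − (+0.11) = +1.51 V, n = 2.
Overall: 2 Ce⁴⁺(aq) + Sn²⁺(aq) → 2 Ce³⁺(aq) + Sn⁴⁺(aq)
Q = [Ce³⁺]^2·[Sn⁴⁺] / ([Ce⁴⁺]^2·[Sn²⁺]); log Q = 0.060.
E = E° − (0.0592/n) log Q = +1.51 − (0.0592/2)(0.060) = +1.508 V.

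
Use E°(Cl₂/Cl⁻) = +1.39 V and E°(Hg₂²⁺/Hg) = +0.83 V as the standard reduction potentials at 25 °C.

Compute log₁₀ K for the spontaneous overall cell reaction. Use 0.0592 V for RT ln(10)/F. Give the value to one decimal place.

18.9

Cathode: Cl₂/Cl⁻; anode: Hg₂²⁺/Hg. E°cell = +0.56 V, n = 2.
log K = nE°cell / 0.0592 = (2)(+0.56) / 0.0592 = 18.9.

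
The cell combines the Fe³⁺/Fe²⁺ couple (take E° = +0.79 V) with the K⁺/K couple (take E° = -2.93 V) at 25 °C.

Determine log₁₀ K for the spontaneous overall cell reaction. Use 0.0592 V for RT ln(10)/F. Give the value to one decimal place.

62.8

Cathode: Fe³⁺/Fe²⁺; anode: K⁺/K. E°cell = +3.72 V, n = 1.
log K = nE°cell / 0.0592 = (1)(+3.72) / 0.0592 = 62.8.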